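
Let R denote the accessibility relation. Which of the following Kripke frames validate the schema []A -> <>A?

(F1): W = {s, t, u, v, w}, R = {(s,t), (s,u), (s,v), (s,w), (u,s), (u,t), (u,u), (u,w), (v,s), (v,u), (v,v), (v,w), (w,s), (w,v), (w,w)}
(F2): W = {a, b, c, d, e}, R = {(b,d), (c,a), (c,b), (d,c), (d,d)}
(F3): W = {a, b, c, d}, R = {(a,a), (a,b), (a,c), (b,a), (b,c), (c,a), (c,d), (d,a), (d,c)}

(F3)

Frame correspondent (Sahlqvist): forall x exists y Rxy — i.e. seriality.
(F1): fails — world t has no successor.
(F2): fails — world a has no successor.
(F3): holds.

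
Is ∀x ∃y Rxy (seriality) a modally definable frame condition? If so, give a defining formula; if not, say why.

Yes — defined by □p → ◇p

This is a Sahlqvist condition; the D axiom □p → ◇p defines it.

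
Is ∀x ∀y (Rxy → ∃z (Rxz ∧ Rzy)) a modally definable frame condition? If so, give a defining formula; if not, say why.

Yes, by □□q → □q

The condition is density. A defining modal formula is □□q → □q.
Suppose □□q→□q is valid. Take Rxy and set V(q)={w : xR²w}. Then □□q at x, so □q at x, so q at y, i.e. ∃z(Rxz∧Rzy).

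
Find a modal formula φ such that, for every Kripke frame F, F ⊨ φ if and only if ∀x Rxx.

□p → p

The condition is reflexivity. The T schema □p → p defines it.
Suppose □p→p is valid. At any x set V(p)={w : Rxw}. Then □p holds at x, so p holds at x, i.e. Rxx.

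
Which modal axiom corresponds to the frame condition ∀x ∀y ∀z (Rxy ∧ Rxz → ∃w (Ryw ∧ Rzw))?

◇□q → □◇q

This is convergence; the standard corresponding axiom is .2: ◇□q → □◇q.
Suppose ◇□q→□◇q is valid. Take Rxy, Rxz and set V(q)={w : Ryw}. Then □q at y so ◇□q at x, so □◇q at x, so ◇q at z, giving w with Rzw and Ryw.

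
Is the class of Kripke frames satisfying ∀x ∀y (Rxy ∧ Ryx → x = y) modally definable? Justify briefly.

If a class were modally definable it would be closed under surjective bounded morphisms (Goldblatt–Thomason).
The 8-cycle (worlds 0,1,2,3,4,5,6,7 with 0→1→2→3→4→5→6→7→0) is antisymmetric. Sending even-indexed worlds to • and odd-indexed worlds to ∘ is a surjective bounded morphism onto the two-world frame with •↔∘, which is not antisymmetric.
So no modal formula (or set of formulas) defines exactly the antisymmetric frames.

Not definable by any modal formula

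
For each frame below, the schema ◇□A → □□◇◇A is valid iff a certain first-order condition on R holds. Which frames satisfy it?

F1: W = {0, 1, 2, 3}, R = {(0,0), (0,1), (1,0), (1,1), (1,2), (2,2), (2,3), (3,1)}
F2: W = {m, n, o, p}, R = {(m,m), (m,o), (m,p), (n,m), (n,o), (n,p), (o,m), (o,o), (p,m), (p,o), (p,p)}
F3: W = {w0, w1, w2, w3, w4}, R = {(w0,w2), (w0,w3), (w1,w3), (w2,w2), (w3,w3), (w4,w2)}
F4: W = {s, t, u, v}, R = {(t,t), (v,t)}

This is the axiom for a generalized confluence (Geach) condition; its first-order frame correspondent is ∀x ∀y ∀z ((xRy ∧ xR²z) → ∃w (yRw ∧ zR²w)).
F1: satisfies the condition.
F2: satisfies the condition.
F3: fails — w0Rw2, w0R²w3 but no w with w2Rw and w3R²w.
F4: satisfies the condition.

F1, F2, F4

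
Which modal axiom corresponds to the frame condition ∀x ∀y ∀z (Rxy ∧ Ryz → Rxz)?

A defining formula is □q → □□q (the 4 axiom).
Suppose □q→□□q is valid. Take Rxy, Ryz and set V(q)={w : Rxw}. Then □q at x, so □□q at x, so □q at y, so q at z, i.e. Rxz.

□q → □□q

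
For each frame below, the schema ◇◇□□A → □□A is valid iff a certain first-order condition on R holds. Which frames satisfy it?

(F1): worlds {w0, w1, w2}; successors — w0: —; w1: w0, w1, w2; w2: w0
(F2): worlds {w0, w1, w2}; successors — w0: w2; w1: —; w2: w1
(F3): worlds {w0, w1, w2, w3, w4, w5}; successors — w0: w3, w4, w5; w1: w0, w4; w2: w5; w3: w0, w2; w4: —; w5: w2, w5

Frame correspondent (Sahlqvist): ∀x ∀y ∀z ((xR²y ∧ xR²z) → ∃w (yR²w ∧ z = w)) — i.e. a generalized confluence (Geach) condition.
(F1): fails — w1R²w0, w1R²w0 but no w with w0R²w and w0=w.
(F2): fails — w0R²w1, w0R²w1 but no w with w1R²w and w1=w.
(F3): fails — w0R²w2, w0R²w0 but no w with w2R²w and w0=w.

none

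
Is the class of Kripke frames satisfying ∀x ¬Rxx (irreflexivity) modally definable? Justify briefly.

Modal frame validity is preserved under surjective bounded morphisms.
The 3-cycle (worlds s,t,u with s→t→u→s) is irreflexive, and the map sending every world to a single reflexive point • is a surjective bounded morphism (forth: every edge maps to (•,•); back: every world has a successor). So any modal formula valid on the 3-cycle is also valid on the reflexive point, which is not irreflexive.
So no modal formula (or set of formulas) defines exactly the irreflexive frames.

No — not modally definable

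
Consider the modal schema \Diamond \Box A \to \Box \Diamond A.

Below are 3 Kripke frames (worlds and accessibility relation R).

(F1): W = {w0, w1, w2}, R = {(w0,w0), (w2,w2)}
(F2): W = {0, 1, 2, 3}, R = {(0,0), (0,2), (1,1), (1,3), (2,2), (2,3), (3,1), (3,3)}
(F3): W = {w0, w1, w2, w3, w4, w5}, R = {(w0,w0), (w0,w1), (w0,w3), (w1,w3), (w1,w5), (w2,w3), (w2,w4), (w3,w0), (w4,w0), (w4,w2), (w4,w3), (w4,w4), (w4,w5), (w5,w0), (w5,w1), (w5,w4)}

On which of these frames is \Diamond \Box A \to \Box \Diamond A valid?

(F1), (F2)

Frame correspondent (Sahlqvist): \forall x \forall y \forall z (Rxy \wedge Rxz \to \exists w (Ryw \wedge Rzw)) — i.e. convergence.
(F1): ✓.
(F2): ✓.
(F3): fails — Rw0w1 and Rw0w3 but w1 and w3 have no common successor.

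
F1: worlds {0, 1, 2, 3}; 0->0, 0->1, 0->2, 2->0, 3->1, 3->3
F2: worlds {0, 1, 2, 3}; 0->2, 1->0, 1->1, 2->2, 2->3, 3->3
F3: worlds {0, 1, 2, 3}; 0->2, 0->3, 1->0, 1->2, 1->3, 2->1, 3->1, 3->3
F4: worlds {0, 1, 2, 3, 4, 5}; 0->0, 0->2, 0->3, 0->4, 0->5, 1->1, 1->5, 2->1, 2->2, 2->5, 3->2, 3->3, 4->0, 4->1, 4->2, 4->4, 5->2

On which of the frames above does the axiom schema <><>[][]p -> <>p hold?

F4

The schema corresponds to a generalized confluence (Geach) condition: forall x forall y (x R^2 y -> exists w (y R^2 w & xRw)).
F1: fails — 0R²1 but no w with 1R²w and 0Rw.
F2: fails — 0R²3 but no w with 3R²w and 0Rw.
F3: fails — 2R²2 but no w with 2R²w and 2Rw.
F4: ✓.
Valid on: F4.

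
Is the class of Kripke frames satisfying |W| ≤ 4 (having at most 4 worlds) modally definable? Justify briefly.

No

If a class were modally definable it would be closed under disjoint unions (Goldblatt–Thomason).
Any modal formula valid on each of 5 disjoint one-world frames is valid on their disjoint union (validity is preserved under disjoint unions). Each one-world frame has |W|=1≤4, but the union has |W|=5.
So the class is not modally definable.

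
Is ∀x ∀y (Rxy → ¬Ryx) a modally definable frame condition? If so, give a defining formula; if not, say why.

Not modally definable

Any modally definable frame class is closed under surjective bounded morphisms.
The 4-cycle (worlds w0,w1,w2,w3 with w0→w1→w2→w3→w0) is asymmetric. Mapping every world to a single reflexive point • is a surjective bounded morphism, and the reflexive point is not asymmetric (R•• but asymmetry requires ¬R••).
So no modal formula (or set of formulas) defines exactly the asymmetric frames.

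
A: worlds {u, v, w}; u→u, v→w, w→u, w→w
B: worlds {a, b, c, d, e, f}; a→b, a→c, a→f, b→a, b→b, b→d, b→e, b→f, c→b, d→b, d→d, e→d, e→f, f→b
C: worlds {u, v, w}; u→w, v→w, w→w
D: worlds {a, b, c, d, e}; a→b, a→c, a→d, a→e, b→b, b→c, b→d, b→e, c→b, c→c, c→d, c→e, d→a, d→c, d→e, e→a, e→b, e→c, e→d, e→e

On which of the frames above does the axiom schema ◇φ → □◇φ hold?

Frame correspondent (Sahlqvist): ∀x ∀y ∀z (Rxy ∧ Rxz → Ryz) — i.e. the Euclidean property.
A: fails — Rwu and Rww but not Ruw.
B: fails — Rab and Rac but not Rbc.
C: condition met.
D: fails — Rad and Rab but not Rdb.
Valid on: C.

C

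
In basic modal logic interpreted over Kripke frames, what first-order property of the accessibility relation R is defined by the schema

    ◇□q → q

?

Replacing q by ¬q and contraposing gives the equivalent schema q → □◇q.
Suppose q→□◇q is valid. Take Rxy and set V(q)={x}. Then q at x, so □◇q at x, so ◇q at y, so some z with Ryz has q; z=x, i.e. Ryx.

Symmetry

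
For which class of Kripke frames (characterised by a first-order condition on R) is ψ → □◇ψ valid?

symmetry

Suppose ψ→□◇ψ is valid. Take Rxy and set V(ψ)={x}. Then ψ at x, so □◇ψ at x, so ◇ψ at y, so some z with Ryz has ψ; z=x, i.e. Ryx.
The converse is a direct semantic check.
So the correspondent is symmetry.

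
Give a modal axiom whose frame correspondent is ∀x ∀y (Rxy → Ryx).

A defining formula is q → □◇q (the B axiom).
Suppose q→□◇q is valid. Take Rxy and set V(q)={x}. Then q at x, so □◇q at x, so ◇q at y, so some z with Ryz has q; z=x, i.e. Ryx.

q → □◇q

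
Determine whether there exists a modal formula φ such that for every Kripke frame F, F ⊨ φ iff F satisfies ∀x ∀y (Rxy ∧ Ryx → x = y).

If a class were modally definable it would be closed under surjective bounded morphisms (Goldblatt–Thomason).
The 6-cycle (worlds s,t,u,v,w,x with s→t→u→v→w→x→s) is antisymmetric. Sending even-indexed worlds to s and odd-indexed worlds to t is a surjective bounded morphism onto the two-world frame with s↔t, which is not antisymmetric.
So the class is not modally definable.

No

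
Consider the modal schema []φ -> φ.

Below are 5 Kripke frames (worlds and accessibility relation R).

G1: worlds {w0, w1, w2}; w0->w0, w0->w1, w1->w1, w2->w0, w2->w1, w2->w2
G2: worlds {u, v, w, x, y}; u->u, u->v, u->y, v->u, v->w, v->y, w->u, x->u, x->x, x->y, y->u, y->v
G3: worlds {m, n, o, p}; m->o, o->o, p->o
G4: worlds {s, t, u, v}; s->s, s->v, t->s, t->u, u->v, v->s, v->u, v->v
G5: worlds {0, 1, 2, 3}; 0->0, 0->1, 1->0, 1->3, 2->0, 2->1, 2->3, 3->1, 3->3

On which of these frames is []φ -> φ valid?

G1

The schema corresponds to reflexivity: forall x Rxx.
G1: condition met.
G2: fails — world v does not see itself.
G3: fails — world m does not see itself.
G4: fails — world t does not see itself.
G5: fails — world 1 does not see itself.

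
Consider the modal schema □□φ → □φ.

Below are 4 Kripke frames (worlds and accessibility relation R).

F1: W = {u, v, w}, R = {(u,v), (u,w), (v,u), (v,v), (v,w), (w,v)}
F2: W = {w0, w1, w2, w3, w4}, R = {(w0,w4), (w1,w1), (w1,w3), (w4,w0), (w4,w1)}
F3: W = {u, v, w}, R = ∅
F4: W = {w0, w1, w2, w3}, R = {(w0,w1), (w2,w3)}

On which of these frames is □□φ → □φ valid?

F1, F3

This is the axiom for density; its first-order frame correspondent is ∀x ∀y (Rxy → ∃z (Rxz ∧ Rzy)).
F1: satisfies the condition.
F2: fails — Rw0w4 but no z with Rw0z and Rzw4.
F3: satisfies the condition.
F4: fails — Rw0w1 but no z with Rw0z and Rzw1.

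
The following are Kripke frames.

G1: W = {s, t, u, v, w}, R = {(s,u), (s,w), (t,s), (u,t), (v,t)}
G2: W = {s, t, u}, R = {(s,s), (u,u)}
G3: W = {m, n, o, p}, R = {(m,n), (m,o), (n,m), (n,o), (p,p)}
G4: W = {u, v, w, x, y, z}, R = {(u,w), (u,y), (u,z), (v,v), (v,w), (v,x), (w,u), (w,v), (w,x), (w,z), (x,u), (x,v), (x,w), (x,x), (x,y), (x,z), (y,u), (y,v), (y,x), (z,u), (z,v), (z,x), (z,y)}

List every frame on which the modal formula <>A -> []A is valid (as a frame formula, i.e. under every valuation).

G2

Frame correspondent (Sahlqvist): forall x forall y forall z (Rxy & Rxz -> y = z) — i.e. partial functionality.
G1: fails — s sees both u and w.
G2: ✓.
G3: fails — m sees both n and o.
G4: fails — u sees both w and y.
Valid on: G2.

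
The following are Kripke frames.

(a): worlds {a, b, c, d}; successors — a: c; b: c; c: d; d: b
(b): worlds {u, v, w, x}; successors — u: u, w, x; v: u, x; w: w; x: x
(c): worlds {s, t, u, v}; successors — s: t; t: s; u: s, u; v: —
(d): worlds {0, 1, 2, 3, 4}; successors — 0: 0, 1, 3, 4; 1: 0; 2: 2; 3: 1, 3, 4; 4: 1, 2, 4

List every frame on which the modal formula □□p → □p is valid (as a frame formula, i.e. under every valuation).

Frame correspondent (Sahlqvist): ∀x ∀y (Rxy → ∃z (Rxz ∧ Rzy)) — i.e. density.
(a): fails — Rdb but no z with Rdz and Rzb.
(b): condition met.
(c): fails — Rts but no z with Rtz and Rzs.
(d): condition met.

(b), (d)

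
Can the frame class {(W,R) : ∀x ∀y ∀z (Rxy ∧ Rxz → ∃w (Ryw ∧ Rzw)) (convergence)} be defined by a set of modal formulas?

Yes: it is convergence, defined by the .2 schema ◇□q → □◇q.
Suppose ◇□q→□◇q is valid. Take Rxy, Rxz and set V(q)={w : Ryw}. Then □q at y so ◇□q at x, so □◇q at x, so ◇q at z, giving w with Rzw and Ryw.

Yes — defined by ◇□q → □◇q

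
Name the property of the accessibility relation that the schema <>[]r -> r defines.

Equivalently (dual form): r → □◇r.
Suppose r→□◇r is valid. Take Rxy and set V(r)={x}. Then r at x, so □◇r at x, so ◇r at y, so some z with Ryz has r; z=x, i.e. Ryx.
Conversely, on a frame with symmetry the schema holds at every world under every valuation.
Frame condition: forall x forall y (Rxy -> Ryx).

Symmetry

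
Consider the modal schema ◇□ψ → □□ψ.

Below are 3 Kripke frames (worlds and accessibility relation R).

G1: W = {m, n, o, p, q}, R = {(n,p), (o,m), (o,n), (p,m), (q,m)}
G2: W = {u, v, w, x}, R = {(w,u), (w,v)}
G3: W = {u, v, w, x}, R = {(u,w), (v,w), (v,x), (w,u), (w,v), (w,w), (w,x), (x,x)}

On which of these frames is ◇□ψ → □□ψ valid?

G2

This is the axiom for a generalized confluence (Geach) condition; its first-order frame correspondent is ∀x ∀y ∀z ((xRy ∧ xR²z) → ∃w (yRw ∧ z = w)).
G1: fails — oRm, oR²p but no w with mRw and p=w.
G2: satisfies the condition.
G3: fails — vRx, vR²u but no t with xRt and u=t.
Valid on: G2.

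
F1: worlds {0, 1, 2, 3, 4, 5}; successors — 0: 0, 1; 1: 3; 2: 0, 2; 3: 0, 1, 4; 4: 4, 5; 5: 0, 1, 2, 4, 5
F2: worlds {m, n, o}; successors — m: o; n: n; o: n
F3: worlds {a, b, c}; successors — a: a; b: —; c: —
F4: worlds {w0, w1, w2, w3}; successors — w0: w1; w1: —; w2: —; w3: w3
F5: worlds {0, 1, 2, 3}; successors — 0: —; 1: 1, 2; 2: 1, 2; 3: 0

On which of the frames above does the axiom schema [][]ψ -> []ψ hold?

This is the axiom for density; its first-order frame correspondent is forall x forall y (Rxy -> exists z (Rxz & Rzy)).
F1: fails — R13 but no z with R1z and Rz3.
F2: fails — Rmo but no z with Rmz and Rzo.
F3: condition met.
F4: fails — Rw0w1 but no z with Rw0z and Rzw1.
F5: fails — R30 but no z with R3z and Rz0.

F3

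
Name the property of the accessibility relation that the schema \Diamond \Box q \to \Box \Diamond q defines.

Suppose ◇□q→□◇q is valid. Take Rxy, Rxz and set V(q)={w : Ryw}. Then □q at y so ◇□q at x, so □◇q at x, so ◇q at z, giving w with Rzw and Ryw.

convergence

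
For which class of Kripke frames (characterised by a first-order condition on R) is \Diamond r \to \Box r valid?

Partial functionality

Suppose ◇r→□r is valid. Take Rxy, Rxz and set V(r)={y}. Then ◇r at x, so □r at x, so r at z, i.e. z=y.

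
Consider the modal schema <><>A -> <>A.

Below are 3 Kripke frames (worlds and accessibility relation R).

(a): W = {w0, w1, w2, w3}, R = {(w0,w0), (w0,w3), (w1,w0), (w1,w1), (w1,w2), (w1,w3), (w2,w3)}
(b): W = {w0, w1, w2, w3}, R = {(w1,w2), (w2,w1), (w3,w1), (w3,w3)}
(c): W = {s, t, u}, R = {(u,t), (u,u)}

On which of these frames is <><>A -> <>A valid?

(a), (c)

Frame correspondent (Sahlqvist): forall x forall y forall z (Rxy & Ryz -> Rxz) — i.e. transitivity.
(a): satisfies the condition.
(b): fails — Rw1w2 and Rw2w1 but not Rw1w1.
(c): satisfies the condition.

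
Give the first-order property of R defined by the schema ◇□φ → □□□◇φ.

∀x ∀y ∀z ((xRy ∧ xR³z) → ∃w (yRw ∧ zRw))

This is a Sahlqvist (Geach-type) schema ◇^1□^1φ → □^3◇^1φ.
First-order correspondent: ∀x ∀y ∀z ((xRy ∧ xR³z) → ∃w (yRw ∧ zRw)).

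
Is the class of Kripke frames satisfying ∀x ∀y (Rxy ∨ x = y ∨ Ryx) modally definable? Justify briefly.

Any modally definable frame class is closed under disjoint unions.
Take 3 disjoint single-world reflexive frames: each is trivially connected, but their disjoint union has 3 worlds with no edge between distinct components, so it is not connected.
So no modal formula (or set of formulas) defines exactly the connected frames.

No — not modally definable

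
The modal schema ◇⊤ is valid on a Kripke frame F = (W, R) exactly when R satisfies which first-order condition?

seriality: ∀x ∃y Rxy

This schema is equivalent to the D axiom □r → ◇r.
It corresponds to seriality: ∀x ∃y Rxy.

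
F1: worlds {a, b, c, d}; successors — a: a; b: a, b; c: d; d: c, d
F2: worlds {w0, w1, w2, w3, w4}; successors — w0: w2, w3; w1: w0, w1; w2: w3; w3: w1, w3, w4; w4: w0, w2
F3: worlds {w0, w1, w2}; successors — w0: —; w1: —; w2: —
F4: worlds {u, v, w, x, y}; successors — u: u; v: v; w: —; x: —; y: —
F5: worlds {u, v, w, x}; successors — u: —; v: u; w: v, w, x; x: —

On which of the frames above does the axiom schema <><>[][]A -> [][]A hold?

F3, F4

The schema corresponds to a generalized confluence (Geach) condition: forall x forall y forall z ((x R^2 y & x R^2 z) -> exists w (y R^2 w & z = w)).
F1: fails — bR²a, bR²b but no w with aR²w and b=w.
F2: fails — w0R²w1, w0R²w4 but no w with w1R²w and w4=w.
F3: holds.
F4: holds.
F5: fails — wR²u, wR²u but no t with uR²t and u=t.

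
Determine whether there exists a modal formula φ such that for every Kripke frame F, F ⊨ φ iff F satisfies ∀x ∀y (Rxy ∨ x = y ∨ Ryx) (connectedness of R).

Not modally definable

If a class were modally definable it would be closed under disjoint unions (Goldblatt–Thomason).
Take 4 disjoint single-world reflexive frames: each is trivially connected, but their disjoint union has 4 worlds with no edge between distinct components, so it is not connected.
So no modal formula (or set of formulas) defines exactly the connected frames.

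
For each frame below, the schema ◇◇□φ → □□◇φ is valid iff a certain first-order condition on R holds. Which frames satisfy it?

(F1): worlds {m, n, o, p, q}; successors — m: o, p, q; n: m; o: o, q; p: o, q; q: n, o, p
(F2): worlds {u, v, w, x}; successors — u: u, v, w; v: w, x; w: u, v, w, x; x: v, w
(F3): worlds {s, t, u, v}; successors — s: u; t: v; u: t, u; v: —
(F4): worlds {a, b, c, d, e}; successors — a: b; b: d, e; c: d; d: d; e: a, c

Frame correspondent (Sahlqvist): ∀x ∀y ∀z ((xR²y ∧ xR²z) → ∃w (yRw ∧ zRw)) — i.e. a generalized confluence (Geach) condition.
(F1): fails — mR²n, mR²o but no w with nRw and oRw.
(F2): satisfies the condition.
(F3): fails — sR²t, sR²u but no w with tRw and uRw.
(F4): fails — aR²d, aR²e but no w with dRw and eRw.

(F2)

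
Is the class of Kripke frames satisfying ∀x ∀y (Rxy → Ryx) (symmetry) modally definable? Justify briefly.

Yes — defined by p → □◇p

This is a Sahlqvist condition; the B axiom p → □◇p defines it.
Suppose p→□◇p is valid. Take Rxy and set V(p)={x}. Then p at x, so □◇p at x, so ◇p at y, so some z with Ryz has p; z=x, i.e. Ryx.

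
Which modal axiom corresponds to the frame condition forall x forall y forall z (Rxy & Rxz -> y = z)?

◇r → □r

This is partial functionality; the standard corresponding axiom is CD: ◇r → □r.
Suppose ◇r→□r is valid. Take Rxy, Rxz and set V(r)={y}. Then ◇r at x, so □r at x, so r at z, i.e. z=y.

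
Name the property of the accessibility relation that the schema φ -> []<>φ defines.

Suppose φ→□◇φ is valid. Take Rxy and set V(φ)={x}. Then φ at x, so □◇φ at x, so ◇φ at y, so some z with Ryz has φ; z=x, i.e. Ryx.
Conversely, on a frame with symmetry the schema holds at every world under every valuation.
Frame condition: forall x forall y (Rxy -> Ryx).

symmetry: forall x forall y (Rxy -> Ryx)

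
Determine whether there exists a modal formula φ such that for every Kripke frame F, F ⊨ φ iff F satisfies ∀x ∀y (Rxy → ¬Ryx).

Not definable by any modal formula

Modal frame validity is preserved under surjective bounded morphisms.
The 4-cycle (worlds w0,w1,w2,w3 with w0→w1→w2→w3→w0) is asymmetric. Mapping every world to a single reflexive point • is a surjective bounded morphism, and the reflexive point is not asymmetric (R•• but asymmetry requires ¬R••).
So the class is not modally definable.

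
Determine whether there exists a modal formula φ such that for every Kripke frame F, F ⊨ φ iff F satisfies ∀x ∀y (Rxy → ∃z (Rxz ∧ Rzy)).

Yes — defined by □□r → □r

This is a Sahlqvist condition; the C4 axiom □□r → □r defines it.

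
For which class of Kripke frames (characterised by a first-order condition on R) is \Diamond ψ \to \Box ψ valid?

partial functionality: \forall x \forall y \forall z (Rxy \wedge Rxz \to y = z)

Suppose ◇ψ→□ψ is valid. Take Rxy, Rxz and set V(ψ)={y}. Then ◇ψ at x, so □ψ at x, so ψ at z, i.e. z=y.
Conversely, on a frame with partial functionality the schema holds at every world under every valuation.
So the correspondent is partial functionality.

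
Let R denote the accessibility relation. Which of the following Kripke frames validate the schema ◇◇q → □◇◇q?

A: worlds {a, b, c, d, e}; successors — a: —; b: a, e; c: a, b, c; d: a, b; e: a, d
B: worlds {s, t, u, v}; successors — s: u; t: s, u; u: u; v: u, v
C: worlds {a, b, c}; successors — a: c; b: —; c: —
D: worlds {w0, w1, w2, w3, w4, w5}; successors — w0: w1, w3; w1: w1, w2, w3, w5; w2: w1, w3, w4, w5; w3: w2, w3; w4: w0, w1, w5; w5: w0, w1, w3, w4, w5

This is the axiom for a generalized confluence (Geach) condition; its first-order frame correspondent is ∀x ∀y ∀z ((xR²y ∧ xRz) → ∃w (y = w ∧ zR²w)).
A: fails — bR²a, bRa but no w with a=w and aR²w.
B: fails — vR²v, vRu but no w with v=w and uR²w.
C: satisfies the condition.
D: fails — w1R²w0, w1Rw3 but no w with w0=w and w3R²w.

C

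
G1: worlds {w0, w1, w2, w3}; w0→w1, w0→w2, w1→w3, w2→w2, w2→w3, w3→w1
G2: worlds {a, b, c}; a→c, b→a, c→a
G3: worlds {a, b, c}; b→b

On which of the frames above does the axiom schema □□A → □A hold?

G3

The schema corresponds to density: ∀x ∀y (Rxy → ∃z (Rxz ∧ Rzy)).
G1: fails — Rw3w1 but no z with Rw3z and Rzw1.
G2: fails — Rac but no z with Raz and Rzc.
G3: ✓.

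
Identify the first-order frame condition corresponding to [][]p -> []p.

Suppose □□p→□p is valid. Take Rxy and set V(p)={w : xR²w}. Then □□p at x, so □p at x, so p at y, i.e. ∃z(Rxz∧Rzy).

density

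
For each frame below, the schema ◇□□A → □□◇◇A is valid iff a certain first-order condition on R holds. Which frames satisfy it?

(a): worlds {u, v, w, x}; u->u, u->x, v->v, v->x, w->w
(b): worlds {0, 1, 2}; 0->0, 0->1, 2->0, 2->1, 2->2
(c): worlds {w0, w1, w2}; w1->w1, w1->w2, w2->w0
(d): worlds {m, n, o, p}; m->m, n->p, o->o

(d)

Frame correspondent (Sahlqvist): ∀x ∀y ∀z ((xRy ∧ xR²z) → ∃w (yR²w ∧ zR²w)) — i.e. a generalized confluence (Geach) condition.
(a): fails — uRu, uR²x but no t with uR²t and xR²t.
(b): fails — 0R0, 0R²1 but no w with 0R²w and 1R²w.
(c): fails — w1Rw1, w1R²w0 but no w with w1R²w and w0R²w.
(d): satisfies the condition.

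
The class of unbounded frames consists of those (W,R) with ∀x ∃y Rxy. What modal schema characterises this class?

A defining formula is □p → ◇p (the D axiom).
Suppose □p→◇p is valid. At any x set V(p)=W. Then □p at x, so ◇p at x, so x has a successor.

□p → ◇p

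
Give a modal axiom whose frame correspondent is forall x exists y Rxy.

The condition is seriality. The D schema □p → ◇p defines it.
Suppose □p→◇p is valid. At any x set V(p)=W. Then □p at x, so ◇p at x, so x has a successor.

□p → ◇p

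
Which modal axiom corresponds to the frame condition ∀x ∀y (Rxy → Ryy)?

This is shift-reflexivity; the standard corresponding axiom is T□: □(□p → p).
Suppose □(□p→p) is valid. Take Rxy and set V(p)={w : Ryw}. Then at y, □p holds; since □(□p→p) at x, □p→p at y, so p at y, i.e. Ryy.

□(□p → p)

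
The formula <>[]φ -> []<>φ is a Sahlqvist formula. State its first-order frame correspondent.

Suppose ◇□φ→□◇φ is valid. Take Rxy, Rxz and set V(φ)={w : Ryw}. Then □φ at y so ◇□φ at x, so □◇φ at x, so ◇φ at z, giving w with Rzw and Ryw.

convergence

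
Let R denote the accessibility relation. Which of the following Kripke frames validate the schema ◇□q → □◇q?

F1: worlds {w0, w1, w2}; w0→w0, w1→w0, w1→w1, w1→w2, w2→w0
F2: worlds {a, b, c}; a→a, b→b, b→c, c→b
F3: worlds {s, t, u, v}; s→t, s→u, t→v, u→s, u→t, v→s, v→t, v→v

F1, F2

Frame correspondent (Sahlqvist): ∀x ∀y ∀z (Rxy ∧ Rxz → ∃w (Ryw ∧ Rzw)) — i.e. convergence.
F1: holds.
F2: holds.
F3: fails — Rsu and Rst but u and t have no common successor.
Valid on: F1, F2.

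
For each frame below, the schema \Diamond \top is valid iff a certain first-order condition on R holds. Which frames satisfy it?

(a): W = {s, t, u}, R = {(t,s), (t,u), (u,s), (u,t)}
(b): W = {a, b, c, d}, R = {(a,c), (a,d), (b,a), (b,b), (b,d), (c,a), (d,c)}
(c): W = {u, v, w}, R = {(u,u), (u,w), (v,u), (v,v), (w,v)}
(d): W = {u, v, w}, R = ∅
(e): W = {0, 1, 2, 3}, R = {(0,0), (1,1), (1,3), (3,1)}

(b), (c)

The schema corresponds to seriality: \forall x \exists y Rxy.
(a): fails — world s has no successor.
(b): ✓.
(c): ✓.
(d): fails — world u has no successor.
(e): fails — world 2 has no successor.
Valid on: (b), (c).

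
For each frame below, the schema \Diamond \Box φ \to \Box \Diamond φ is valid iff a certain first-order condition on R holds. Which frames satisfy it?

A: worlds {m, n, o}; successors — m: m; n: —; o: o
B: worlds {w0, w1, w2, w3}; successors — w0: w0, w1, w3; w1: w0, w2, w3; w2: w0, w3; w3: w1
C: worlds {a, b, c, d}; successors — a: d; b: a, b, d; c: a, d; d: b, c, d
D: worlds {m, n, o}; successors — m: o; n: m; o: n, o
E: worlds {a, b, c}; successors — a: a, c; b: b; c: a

A, C, E

Frame correspondent (Sahlqvist): \forall x \forall y \forall z (Rxy \wedge Rxz \to \exists w (Ryw \wedge Rzw)) — i.e. convergence.
A: condition met.
B: fails — Rw0w1 and Rw0w3 but w1 and w3 have no common successor.
C: condition met.
D: fails — Roo and Ron but o and n have no common successor.
E: condition met.
Valid on: A, C, E.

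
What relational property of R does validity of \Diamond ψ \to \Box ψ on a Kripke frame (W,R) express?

partial functionality: \forall x \forall y \forall z (Rxy \wedge Rxz \to y = z)

Suppose ◇ψ→□ψ is valid. Take Rxy, Rxz and set V(ψ)={y}. Then ◇ψ at x, so □ψ at x, so ψ at z, i.e. z=y.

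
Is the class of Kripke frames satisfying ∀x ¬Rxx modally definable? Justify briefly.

No — not modally definable

Any modally definable frame class is closed under surjective bounded morphisms.
The 3-cycle (worlds 0,1,2 with 0→1→2→0) is irreflexive, and the map sending every world to a single reflexive point • is a surjective bounded morphism (forth: every edge maps to (•,•); back: every world has a successor). So any modal formula valid on the 3-cycle is also valid on the reflexive point, which is not irreflexive.
Hence irreflexivity is not modally definable.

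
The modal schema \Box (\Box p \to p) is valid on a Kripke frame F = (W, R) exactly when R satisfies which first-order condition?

Shift-reflexivity

Suppose □(□p→p) is valid. Take Rxy and set V(p)={w : Ryw}. Then at y, □p holds; since □(□p→p) at x, □p→p at y, so p at y, i.e. Ryy.
Conversely, any frame satisfying \forall x \forall y (Rxy \to Ryy) validates the schema.
Frame condition: \forall x \forall y (Rxy \to Ryy).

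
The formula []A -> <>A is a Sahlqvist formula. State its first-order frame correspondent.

Seriality

Suppose □A→◇A is valid. At any x set V(A)=W. Then □A at x, so ◇A at x, so x has a successor.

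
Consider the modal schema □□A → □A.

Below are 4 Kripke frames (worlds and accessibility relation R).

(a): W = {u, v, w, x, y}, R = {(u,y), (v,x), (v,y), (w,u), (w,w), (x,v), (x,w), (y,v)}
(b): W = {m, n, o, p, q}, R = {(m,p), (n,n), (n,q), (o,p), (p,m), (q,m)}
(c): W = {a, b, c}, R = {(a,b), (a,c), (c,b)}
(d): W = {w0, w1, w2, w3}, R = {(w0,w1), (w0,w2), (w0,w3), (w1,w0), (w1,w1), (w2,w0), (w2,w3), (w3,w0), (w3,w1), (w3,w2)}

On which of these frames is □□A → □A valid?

(d)

The schema corresponds to density: ∀x ∀y (Rxy → ∃z (Rxz ∧ Rzy)).
(a): fails — Rvx but no z with Rvz and Rzx.
(b): fails — Rop but no z with Roz and Rzp.
(c): fails — Rac but no z with Raz and Rzc.
(d): condition met.
Valid on: (d).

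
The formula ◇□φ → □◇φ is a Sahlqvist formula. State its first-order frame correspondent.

Suppose ◇□φ→□◇φ is valid. Take Rxy, Rxz and set V(φ)={w : Ryw}. Then □φ at y so ◇□φ at x, so □◇φ at x, so ◇φ at z, giving w with Rzw and Ryw.

convergence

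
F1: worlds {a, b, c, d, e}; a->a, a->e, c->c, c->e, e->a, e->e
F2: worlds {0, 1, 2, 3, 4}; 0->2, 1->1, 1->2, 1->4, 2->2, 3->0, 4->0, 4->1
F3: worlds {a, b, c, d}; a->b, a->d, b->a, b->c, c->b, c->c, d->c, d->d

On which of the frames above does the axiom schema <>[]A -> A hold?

none

This is the axiom for symmetry; its first-order frame correspondent is forall x forall y (Rxy -> Ryx).
F1: fails — Rce but not Rec.
F2: fails — R02 but not R20.
F3: fails — Rdc but not Rcd.
Valid on no frame.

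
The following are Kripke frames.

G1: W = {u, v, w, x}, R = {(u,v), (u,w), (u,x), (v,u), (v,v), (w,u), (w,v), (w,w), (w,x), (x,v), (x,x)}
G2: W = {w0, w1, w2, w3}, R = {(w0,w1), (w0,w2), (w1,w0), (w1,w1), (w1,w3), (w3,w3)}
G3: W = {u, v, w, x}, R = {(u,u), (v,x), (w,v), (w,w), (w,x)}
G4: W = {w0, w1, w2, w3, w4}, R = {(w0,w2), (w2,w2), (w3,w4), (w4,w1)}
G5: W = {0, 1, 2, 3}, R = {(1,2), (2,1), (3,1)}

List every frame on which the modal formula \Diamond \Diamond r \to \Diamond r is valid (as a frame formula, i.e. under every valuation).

Frame correspondent (Sahlqvist): \forall x \forall y \forall z (Rxy \wedge Ryz \to Rxz) — i.e. transitivity.
G1: fails — Ruv and Rvu but not Ruu.
G2: fails — Rw1w0 and Rw0w2 but not Rw1w2.
G3: holds.
G4: fails — Rw3w4 and Rw4w1 but not Rw3w1.
G5: fails — R12 and R21 but not R11.
Valid on: G3.

G3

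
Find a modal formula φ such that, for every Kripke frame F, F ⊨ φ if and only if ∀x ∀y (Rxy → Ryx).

ψ → □◇ψ

The condition is symmetry. The B schema ψ → □◇ψ defines it.
Suppose ψ→□◇ψ is valid. Take Rxy and set V(ψ)={x}. Then ψ at x, so □◇ψ at x, so ◇ψ at y, so some z with Ryz has ψ; z=x, i.e. Ryx.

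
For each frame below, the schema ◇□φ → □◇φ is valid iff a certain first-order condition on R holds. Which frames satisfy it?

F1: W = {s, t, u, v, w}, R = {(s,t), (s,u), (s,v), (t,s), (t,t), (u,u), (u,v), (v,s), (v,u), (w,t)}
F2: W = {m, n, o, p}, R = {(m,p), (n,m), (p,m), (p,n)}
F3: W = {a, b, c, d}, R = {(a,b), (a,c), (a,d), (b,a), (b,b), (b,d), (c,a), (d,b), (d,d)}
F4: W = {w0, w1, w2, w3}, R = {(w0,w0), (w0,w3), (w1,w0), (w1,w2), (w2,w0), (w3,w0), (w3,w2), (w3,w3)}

F4

Frame correspondent (Sahlqvist): ∀x ∀y ∀z (Rxy ∧ Rxz → ∃w (Ryw ∧ Rzw)) — i.e. convergence.
F1: fails — Rsu and Rst but u and t have no common successor.
F2: fails — Rpm and Rpn but m and n have no common successor.
F3: fails — Rac and Rad but c and d have no common successor.
F4: ✓.
Valid on: F4.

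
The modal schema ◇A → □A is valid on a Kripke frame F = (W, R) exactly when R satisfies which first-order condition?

Suppose ◇A→□A is valid. Take Rxy, Rxz and set V(A)={y}. Then ◇A at x, so □A at x, so A at z, i.e. z=y.
The converse is a direct semantic check.
So the correspondent is partial functionality.

partial functionality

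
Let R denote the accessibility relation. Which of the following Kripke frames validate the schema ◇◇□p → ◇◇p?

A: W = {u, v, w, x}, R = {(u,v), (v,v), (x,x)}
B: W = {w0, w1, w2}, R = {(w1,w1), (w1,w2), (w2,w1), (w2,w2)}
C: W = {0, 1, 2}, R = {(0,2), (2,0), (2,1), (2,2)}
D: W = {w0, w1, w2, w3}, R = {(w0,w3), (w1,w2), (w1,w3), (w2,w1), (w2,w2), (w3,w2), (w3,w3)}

A, B, D

Frame correspondent (Sahlqvist): ∀x ∀y (xR²y → ∃w (yRw ∧ xR²w)) — i.e. a generalized confluence (Geach) condition.
A: satisfies the condition.
B: satisfies the condition.
C: fails — 0R²1 but no w with 1Rw and 0R²w.
D: satisfies the condition.
Valid on: A, B, D.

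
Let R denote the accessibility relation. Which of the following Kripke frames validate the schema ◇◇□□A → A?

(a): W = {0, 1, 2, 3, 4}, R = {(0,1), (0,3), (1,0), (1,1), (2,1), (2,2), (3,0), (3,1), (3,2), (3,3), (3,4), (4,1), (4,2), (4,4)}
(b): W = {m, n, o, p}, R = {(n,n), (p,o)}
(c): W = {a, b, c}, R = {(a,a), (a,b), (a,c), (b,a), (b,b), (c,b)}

(b), (c)

The schema corresponds to a generalized confluence (Geach) condition: ∀x ∀y (xR²y → ∃w (yR²w ∧ x = w)).
(a): fails — 2R²1 but no w with 1R²w and 2=w.
(b): holds.
(c): holds.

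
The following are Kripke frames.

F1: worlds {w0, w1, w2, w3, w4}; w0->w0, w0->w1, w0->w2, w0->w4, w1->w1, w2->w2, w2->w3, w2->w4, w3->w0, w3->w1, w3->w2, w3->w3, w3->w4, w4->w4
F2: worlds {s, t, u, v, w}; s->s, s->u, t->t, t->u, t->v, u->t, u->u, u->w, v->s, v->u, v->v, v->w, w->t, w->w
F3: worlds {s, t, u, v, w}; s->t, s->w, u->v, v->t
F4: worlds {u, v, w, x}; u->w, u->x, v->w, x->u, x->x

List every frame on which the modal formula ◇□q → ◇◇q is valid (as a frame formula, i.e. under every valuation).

F1, F2

The schema corresponds to a generalized confluence (Geach) condition: ∀x ∀y (xRy → ∃w (yRw ∧ xR²w)).
F1: condition met.
F2: condition met.
F3: fails — sRt but no w* with tRw* and sR²w*.
F4: fails — uRw but no t with wRt and uR²t.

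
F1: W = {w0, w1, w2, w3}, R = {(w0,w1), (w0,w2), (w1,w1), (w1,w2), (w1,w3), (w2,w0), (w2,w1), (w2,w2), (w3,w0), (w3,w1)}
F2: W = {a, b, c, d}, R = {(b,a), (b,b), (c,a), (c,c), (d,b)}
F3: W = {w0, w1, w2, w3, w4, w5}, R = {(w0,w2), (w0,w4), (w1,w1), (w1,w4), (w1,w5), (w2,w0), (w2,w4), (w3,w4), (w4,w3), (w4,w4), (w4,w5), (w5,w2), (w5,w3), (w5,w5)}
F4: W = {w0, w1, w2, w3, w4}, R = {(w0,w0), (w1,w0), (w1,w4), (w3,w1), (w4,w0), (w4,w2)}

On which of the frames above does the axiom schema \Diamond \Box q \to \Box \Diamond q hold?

F1

This is the axiom for convergence; its first-order frame correspondent is \forall x \forall y \forall z (Rxy \wedge Rxz \to \exists w (Ryw \wedge Rzw)).
F1: satisfies the condition.
F2: fails — Rbb and Rba but b and a have no common successor.
F3: fails — Rw4w5 and Rw4w3 but w5 and w3 have no common successor.
F4: fails — Rw4w2 and Rw4w2 but w2 and w2 have no common successor.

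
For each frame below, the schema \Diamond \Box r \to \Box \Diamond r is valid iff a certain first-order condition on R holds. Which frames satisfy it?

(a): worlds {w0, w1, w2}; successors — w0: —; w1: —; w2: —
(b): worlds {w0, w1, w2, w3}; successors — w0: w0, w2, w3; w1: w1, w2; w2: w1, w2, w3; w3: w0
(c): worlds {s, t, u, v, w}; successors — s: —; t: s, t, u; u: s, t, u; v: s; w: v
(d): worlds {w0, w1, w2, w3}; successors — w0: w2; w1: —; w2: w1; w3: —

(a)

This is the axiom for convergence; its first-order frame correspondent is \forall x \forall y \forall z (Rxy \wedge Rxz \to \exists w (Ryw \wedge Rzw)).
(a): holds.
(b): fails — Rw0w2 and Rw0w3 but w2 and w3 have no common successor.
(c): fails — Rts and Rts but s and s have no common successor.
(d): fails — Rw2w1 and Rw2w1 but w1 and w1 have no common successor.
Valid on: (a).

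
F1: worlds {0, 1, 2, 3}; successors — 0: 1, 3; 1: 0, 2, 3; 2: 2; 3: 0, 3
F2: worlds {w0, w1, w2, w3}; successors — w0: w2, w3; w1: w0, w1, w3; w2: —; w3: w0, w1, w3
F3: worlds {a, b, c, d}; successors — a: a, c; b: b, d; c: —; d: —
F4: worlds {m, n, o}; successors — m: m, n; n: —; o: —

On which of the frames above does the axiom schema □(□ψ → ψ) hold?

This is the axiom for shift-reflexivity; its first-order frame correspondent is ∀x ∀y (Rxy → Ryy).
F1: fails — R10 but not R00.
F2: fails — Rw1w0 but not Rw0w0.
F3: fails — Rac but not Rcc.
F4: fails — Rmn but not Rnn.
Valid on no frame.

none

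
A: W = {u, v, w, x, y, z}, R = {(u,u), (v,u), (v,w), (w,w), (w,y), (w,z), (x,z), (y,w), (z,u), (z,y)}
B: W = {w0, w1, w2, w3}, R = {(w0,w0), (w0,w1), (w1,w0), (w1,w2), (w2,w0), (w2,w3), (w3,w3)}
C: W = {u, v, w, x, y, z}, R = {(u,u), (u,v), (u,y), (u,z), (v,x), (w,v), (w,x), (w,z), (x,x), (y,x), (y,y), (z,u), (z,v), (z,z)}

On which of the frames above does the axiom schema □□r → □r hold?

Frame correspondent (Sahlqvist): ∀x ∀y (Rxy → ∃z (Rxz ∧ Rzy)) — i.e. density.
A: fails — Rxz but no t with Rxt and Rtz.
B: fails — Rw1w2 but no z with Rw1z and Rzw2.
C: satisfies the condition.
Valid on: C.

C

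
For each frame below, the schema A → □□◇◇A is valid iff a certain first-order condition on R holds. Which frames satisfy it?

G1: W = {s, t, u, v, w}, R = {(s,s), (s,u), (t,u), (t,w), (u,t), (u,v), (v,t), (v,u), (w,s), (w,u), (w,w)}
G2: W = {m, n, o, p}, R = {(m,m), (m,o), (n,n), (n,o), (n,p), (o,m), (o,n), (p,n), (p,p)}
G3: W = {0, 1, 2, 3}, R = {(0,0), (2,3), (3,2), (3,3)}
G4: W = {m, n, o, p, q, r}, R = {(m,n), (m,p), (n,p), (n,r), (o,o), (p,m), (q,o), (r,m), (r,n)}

G2, G3

The schema corresponds to a generalized confluence (Geach) condition: ∀x ∀z (xR²z → ∃w (x = w ∧ zR²w)).
G1: fails — sR²u but no w* with s=w* and uR²w*.
G2: condition met.
G3: condition met.
G4: fails — mR²p but no w with m=w and pR²w.
Valid on: G2, G3.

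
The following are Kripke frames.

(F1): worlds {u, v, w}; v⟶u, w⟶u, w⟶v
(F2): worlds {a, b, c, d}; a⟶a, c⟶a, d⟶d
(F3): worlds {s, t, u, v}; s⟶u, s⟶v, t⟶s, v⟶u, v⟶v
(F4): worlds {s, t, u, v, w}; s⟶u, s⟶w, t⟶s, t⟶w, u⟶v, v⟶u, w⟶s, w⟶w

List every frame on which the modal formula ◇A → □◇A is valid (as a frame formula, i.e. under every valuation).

(F2)

The schema corresponds to the Euclidean property: ∀x ∀y ∀z (Rxy ∧ Rxz → Ryz).
(F1): fails — Rvu and Rvu but not Ruu.
(F2): condition met.
(F3): fails — Rsu and Rsv but not Ruv.
(F4): fails — Rsw and Rsu but not Rwu.
Valid on: (F2).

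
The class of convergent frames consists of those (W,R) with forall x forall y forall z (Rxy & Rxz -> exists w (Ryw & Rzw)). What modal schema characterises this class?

This is convergence; the standard corresponding axiom is .2: ◇□r → □◇r.

◇□r → □◇r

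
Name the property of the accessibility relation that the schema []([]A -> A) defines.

Suppose □(□A→A) is valid. Take Rxy and set V(A)={w : Ryw}. Then at y, □A holds; since □(□A→A) at x, □A→A at y, so A at y, i.e. Ryy.

Shift-reflexivity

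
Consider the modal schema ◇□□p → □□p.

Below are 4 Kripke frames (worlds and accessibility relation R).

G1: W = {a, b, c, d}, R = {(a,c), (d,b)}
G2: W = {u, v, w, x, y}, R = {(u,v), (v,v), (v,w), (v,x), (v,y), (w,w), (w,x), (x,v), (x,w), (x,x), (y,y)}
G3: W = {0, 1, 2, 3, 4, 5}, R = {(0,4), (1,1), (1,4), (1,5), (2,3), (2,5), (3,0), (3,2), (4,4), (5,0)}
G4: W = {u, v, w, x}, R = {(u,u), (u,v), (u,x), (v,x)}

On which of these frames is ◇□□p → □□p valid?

The schema corresponds to a generalized confluence (Geach) condition: ∀x ∀y ∀z ((xRy ∧ xR²z) → ∃w (yR²w ∧ z = w)).
G1: satisfies the condition.
G2: fails — vRw, vR²y but no t with wR²t and y=t.
G3: fails — 1R4, 1R²0 but no w with 4R²w and 0=w.
G4: fails — uRv, uR²u but no t with vR²t and u=t.

G1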